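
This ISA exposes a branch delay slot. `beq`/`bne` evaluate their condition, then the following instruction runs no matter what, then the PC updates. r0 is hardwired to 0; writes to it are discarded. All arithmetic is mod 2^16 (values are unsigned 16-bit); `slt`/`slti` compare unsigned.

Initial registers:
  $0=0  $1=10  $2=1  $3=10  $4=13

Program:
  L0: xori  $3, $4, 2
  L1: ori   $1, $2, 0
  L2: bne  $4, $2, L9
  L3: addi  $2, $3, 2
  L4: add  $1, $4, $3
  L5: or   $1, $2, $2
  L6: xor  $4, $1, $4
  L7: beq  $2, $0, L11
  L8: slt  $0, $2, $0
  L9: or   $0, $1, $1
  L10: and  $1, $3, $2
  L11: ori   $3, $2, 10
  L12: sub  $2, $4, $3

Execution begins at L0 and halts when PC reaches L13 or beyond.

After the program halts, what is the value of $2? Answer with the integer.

65522

[0] xori  $3, $4, 2  →  {$0:0, $1:10, $2:1, $3:15, $4:13}
[1] ori   $1, $2, 0  →  {$0:0, $1:1, $2:1, $3:15, $4:13}
[2] bne  $4, $2, L9  →  {$0:0, $1:1, $2:1, $3:15, $4:13}  ⟨branch taken⟩
[3] addi  $2, $3, 2  →  {$0:0, $1:1, $2:17, $3:15, $4:13}
[9] or   $0, $1, $1  →  {$0:0, $1:1, $2:17, $3:15, $4:13}
[10] and  $1, $3, $2  →  {$0:0, $1:1, $2:17, $3:15, $4:13}
[11] ori   $3, $2, 10  →  {$0:0, $1:1, $2:17, $3:27, $4:13}
[12] sub  $2, $4, $3  →  {$0:0, $1:1, $2:65522, $3:27, $4:13}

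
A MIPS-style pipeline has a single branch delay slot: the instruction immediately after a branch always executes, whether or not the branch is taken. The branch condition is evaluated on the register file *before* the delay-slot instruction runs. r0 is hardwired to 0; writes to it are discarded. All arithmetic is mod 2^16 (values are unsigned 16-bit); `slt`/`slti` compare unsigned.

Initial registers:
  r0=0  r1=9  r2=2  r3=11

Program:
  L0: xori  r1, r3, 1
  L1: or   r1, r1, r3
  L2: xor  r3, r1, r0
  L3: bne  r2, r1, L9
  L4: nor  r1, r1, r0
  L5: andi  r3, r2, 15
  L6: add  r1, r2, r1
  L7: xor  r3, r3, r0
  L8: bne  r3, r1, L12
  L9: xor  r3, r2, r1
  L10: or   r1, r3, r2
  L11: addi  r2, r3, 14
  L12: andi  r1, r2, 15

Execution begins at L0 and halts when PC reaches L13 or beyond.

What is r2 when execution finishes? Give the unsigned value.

  step pc=0: xori  r1, r3, 1  regs=(0,10,2,11)
  step pc=1: or   r1, r1, r3  regs=(0,11,2,11)
  step pc=2: xor  r3, r1, r0  regs=(0,11,2,11)
  step pc=3: bne  r2, r1, L9  cond=T  regs=(0,11,2,11)
  step pc=4: nor  r1, r1, r0  regs=(0,65524,2,11)
  step pc=9: xor  r3, r2, r1  regs=(0,65524,2,65526)
  step pc=10: or   r1, r3, r2  regs=(0,65526,2,65526)
  step pc=11: addi  r2, r3, 14  regs=(0,65526,4,65526)
  step pc=12: andi  r1, r2, 15  regs=(0,4,4,65526)

4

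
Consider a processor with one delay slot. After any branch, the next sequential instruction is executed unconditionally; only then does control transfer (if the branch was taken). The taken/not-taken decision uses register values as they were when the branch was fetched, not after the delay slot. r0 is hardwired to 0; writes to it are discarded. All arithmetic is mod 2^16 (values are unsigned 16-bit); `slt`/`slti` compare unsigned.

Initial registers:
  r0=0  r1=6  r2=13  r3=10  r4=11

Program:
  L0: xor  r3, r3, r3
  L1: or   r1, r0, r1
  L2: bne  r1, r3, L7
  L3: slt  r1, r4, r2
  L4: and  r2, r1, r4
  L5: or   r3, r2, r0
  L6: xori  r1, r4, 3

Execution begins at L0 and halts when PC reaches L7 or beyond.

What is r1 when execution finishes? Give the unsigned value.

1

PC=0  xor  r3, r3, r3        | r0=0 r1=6 r2=13 r3=0 r4=11
PC=1  or   r1, r0, r1        | r0=0 r1=6 r2=13 r3=0 r4=11
PC=2  bne  r1, r3, L7        | r0=0 r1=6 r2=13 r3=0 r4=11  [TAKEN]
PC=3  slt  r1, r4, r2        | r0=0 r1=1 r2=13 r3=0 r4=11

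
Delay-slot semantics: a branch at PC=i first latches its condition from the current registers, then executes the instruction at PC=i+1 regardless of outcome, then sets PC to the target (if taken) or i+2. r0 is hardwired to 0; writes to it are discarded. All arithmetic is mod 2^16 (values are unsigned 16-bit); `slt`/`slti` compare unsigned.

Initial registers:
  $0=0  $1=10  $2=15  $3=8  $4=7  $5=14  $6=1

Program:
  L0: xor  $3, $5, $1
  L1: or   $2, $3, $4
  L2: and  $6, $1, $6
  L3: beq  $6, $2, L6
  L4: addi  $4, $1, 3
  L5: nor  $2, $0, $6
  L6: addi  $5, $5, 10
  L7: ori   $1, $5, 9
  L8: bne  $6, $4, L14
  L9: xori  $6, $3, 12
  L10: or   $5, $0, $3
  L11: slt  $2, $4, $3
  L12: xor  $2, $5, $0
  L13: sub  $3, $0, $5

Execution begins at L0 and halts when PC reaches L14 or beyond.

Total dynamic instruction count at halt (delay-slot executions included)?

10

  step pc=0: xor  $3, $5, $1  regs=(0,10,15,4,7,14,1)
  step pc=1: or   $2, $3, $4  regs=(0,10,7,4,7,14,1)
  step pc=2: and  $6, $1, $6  regs=(0,10,7,4,7,14,0)
  step pc=3: beq  $6, $2, L6  cond=F  regs=(0,10,7,4,7,14,0)
  step pc=4: addi  $4, $1, 3  regs=(0,10,7,4,13,14,0)
  step pc=5: nor  $2, $0, $6  regs=(0,10,65535,4,13,14,0)
  step pc=6: addi  $5, $5, 10  regs=(0,10,65535,4,13,24,0)
  step pc=7: ori   $1, $5, 9  regs=(0,25,65535,4,13,24,0)
  step pc=8: bne  $6, $4, L14  cond=T  regs=(0,25,65535,4,13,24,0)
  step pc=9: xori  $6, $3, 12  regs=(0,25,65535,4,13,24,8)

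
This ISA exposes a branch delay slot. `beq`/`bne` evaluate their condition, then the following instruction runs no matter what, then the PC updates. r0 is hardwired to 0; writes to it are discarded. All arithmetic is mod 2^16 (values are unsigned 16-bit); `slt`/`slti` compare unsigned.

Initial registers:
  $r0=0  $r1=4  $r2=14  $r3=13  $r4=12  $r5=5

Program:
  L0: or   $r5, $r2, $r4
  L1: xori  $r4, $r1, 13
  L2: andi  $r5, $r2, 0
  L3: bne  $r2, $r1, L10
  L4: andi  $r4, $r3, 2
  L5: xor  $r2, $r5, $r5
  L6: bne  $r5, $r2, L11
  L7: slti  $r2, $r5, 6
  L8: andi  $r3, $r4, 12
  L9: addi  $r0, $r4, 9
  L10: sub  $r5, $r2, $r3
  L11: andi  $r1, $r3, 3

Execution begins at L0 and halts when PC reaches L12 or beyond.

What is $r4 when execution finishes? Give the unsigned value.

0

[0] or   $r5, $r2, $r4  →  {$r0:0, $r1:4, $r2:14, $r3:13, $r4:12, $r5:14}
[1] xori  $r4, $r1, 13  →  {$r0:0, $r1:4, $r2:14, $r3:13, $r4:9, $r5:14}
[2] andi  $r5, $r2, 0  →  {$r0:0, $r1:4, $r2:14, $r3:13, $r4:9, $r5:0}
[3] bne  $r2, $r1, L10  →  {$r0:0, $r1:4, $r2:14, $r3:13, $r4:9, $r5:0}  ⟨branch taken⟩
[4] andi  $r4, $r3, 2  →  {$r0:0, $r1:4, $r2:14, $r3:13, $r4:0, $r5:0}
[10] sub  $r5, $r2, $r3  →  {$r0:0, $r1:4, $r2:14, $r3:13, $r4:0, $r5:1}
[11] andi  $r1, $r3, 3  →  {$r0:0, $r1:1, $r2:14, $r3:13, $r4:0, $r5:1}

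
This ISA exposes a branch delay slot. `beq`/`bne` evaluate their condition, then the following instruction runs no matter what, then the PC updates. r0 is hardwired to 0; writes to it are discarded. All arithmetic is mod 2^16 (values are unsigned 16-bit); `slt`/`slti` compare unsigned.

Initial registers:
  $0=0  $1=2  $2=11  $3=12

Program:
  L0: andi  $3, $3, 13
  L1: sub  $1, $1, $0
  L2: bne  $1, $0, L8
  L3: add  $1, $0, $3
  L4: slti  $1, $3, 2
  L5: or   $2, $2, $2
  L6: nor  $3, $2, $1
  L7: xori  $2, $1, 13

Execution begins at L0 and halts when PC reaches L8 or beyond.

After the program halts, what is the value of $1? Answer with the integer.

12

[0] andi  $3, $3, 13  →  {$0:0, $1:2, $2:11, $3:12}
[1] sub  $1, $1, $0  →  {$0:0, $1:2, $2:11, $3:12}
[2] bne  $1, $0, L8  →  {$0:0, $1:2, $2:11, $3:12}  ⟨branch taken⟩
[3] add  $1, $0, $3  →  {$0:0, $1:12, $2:11, $3:12}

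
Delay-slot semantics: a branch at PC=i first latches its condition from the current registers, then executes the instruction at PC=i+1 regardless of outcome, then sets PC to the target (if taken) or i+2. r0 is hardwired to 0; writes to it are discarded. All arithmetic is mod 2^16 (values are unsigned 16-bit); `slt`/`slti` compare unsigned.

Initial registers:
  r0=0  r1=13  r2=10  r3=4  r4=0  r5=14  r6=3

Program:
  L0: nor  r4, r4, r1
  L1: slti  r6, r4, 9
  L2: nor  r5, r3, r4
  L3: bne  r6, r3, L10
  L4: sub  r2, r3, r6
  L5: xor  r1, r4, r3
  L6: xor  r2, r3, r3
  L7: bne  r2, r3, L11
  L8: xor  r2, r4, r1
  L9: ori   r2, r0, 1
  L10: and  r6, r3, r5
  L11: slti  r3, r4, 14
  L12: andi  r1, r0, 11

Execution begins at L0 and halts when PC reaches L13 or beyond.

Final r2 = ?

  step pc=0: nor  r4, r4, r1  regs=(0,13,10,4,65522,14,3)
  step pc=1: slti  r6, r4, 9  regs=(0,13,10,4,65522,14,0)
  step pc=2: nor  r5, r3, r4  regs=(0,13,10,4,65522,9,0)
  step pc=3: bne  r6, r3, L10  cond=T  regs=(0,13,10,4,65522,9,0)
  step pc=4: sub  r2, r3, r6  regs=(0,13,4,4,65522,9,0)
  step pc=10: and  r6, r3, r5  regs=(0,13,4,4,65522,9,0)
  step pc=11: slti  r3, r4, 14  regs=(0,13,4,0,65522,9,0)
  step pc=12: andi  r1, r0, 11  regs=(0,0,4,0,65522,9,0)

4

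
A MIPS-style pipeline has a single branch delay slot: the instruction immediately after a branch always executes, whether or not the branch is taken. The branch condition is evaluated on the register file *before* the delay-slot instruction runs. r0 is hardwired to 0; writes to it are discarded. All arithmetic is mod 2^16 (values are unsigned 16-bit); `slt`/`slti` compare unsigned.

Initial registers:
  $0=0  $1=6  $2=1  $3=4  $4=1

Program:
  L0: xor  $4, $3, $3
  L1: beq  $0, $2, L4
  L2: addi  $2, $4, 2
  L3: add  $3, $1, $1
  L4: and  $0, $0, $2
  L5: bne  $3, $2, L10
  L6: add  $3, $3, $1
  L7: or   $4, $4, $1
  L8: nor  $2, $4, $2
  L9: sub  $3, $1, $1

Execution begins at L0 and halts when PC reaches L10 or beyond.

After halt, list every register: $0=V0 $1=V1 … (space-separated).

$0=0 $1=6 $2=2 $3=18 $4=0

  step pc=0: xor  $4, $3, $3  regs=(0,6,1,4,0)
  step pc=1: beq  $0, $2, L4  cond=F  regs=(0,6,1,4,0)
  step pc=2: addi  $2, $4, 2  regs=(0,6,2,4,0)
  step pc=3: add  $3, $1, $1  regs=(0,6,2,12,0)
  step pc=4: and  $0, $0, $2  regs=(0,6,2,12,0)
  step pc=5: bne  $3, $2, L10  cond=T  regs=(0,6,2,12,0)
  step pc=6: add  $3, $3, $1  regs=(0,6,2,18,0)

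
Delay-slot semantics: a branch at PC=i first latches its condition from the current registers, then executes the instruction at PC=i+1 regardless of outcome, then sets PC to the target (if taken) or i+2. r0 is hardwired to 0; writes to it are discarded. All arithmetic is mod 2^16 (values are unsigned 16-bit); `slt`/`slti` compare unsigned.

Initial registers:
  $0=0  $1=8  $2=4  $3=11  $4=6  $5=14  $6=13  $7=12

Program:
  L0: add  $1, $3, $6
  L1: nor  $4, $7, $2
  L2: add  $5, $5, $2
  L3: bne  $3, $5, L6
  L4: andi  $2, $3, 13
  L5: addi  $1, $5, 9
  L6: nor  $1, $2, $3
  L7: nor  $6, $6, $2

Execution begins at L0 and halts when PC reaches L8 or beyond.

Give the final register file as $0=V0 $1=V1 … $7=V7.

  step pc=0: add  $1, $3, $6  regs=(0,24,4,11,6,14,13,12)
  step pc=1: nor  $4, $7, $2  regs=(0,24,4,11,65523,14,13,12)
  step pc=2: add  $5, $5, $2  regs=(0,24,4,11,65523,18,13,12)
  step pc=3: bne  $3, $5, L6  cond=T  regs=(0,24,4,11,65523,18,13,12)
  step pc=4: andi  $2, $3, 13  regs=(0,24,9,11,65523,18,13,12)
  step pc=6: nor  $1, $2, $3  regs=(0,65524,9,11,65523,18,13,12)
  step pc=7: nor  $6, $6, $2  regs=(0,65524,9,11,65523,18,65522,12)

$0=0 $1=65524 $2=9 $3=11 $4=65523 $5=18 $6=65522 $7=12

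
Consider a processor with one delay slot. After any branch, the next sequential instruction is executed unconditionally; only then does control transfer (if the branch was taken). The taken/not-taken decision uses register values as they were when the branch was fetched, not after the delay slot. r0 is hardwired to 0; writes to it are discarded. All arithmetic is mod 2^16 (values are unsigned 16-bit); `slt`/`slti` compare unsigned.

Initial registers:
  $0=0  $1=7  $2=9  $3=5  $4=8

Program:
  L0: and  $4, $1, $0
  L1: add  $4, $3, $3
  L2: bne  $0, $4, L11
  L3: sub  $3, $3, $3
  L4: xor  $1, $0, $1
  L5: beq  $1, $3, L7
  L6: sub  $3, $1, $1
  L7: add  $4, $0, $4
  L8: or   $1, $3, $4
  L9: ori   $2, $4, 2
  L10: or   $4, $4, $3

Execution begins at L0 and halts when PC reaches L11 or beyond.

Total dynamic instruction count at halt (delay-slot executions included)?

4

  step pc=0: and  $4, $1, $0  regs=(0,7,9,5,0)
  step pc=1: add  $4, $3, $3  regs=(0,7,9,5,10)
  step pc=2: bne  $0, $4, L11  cond=T  regs=(0,7,9,5,10)
  step pc=3: sub  $3, $3, $3  regs=(0,7,9,0,10)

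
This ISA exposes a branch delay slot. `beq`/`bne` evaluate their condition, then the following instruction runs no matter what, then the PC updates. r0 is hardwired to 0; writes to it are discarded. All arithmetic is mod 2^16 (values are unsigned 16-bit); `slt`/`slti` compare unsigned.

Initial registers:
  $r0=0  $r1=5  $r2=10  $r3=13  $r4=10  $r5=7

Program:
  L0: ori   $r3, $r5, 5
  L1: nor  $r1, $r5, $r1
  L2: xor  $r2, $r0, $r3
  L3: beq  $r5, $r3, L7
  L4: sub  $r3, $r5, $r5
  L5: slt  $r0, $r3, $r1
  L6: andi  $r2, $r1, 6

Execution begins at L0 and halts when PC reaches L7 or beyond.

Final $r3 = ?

0

[0] ori   $r3, $r5, 5  →  {$r0:0, $r1:5, $r2:10, $r3:7, $r4:10, $r5:7}
[1] nor  $r1, $r5, $r1  →  {$r0:0, $r1:65528, $r2:10, $r3:7, $r4:10, $r5:7}
[2] xor  $r2, $r0, $r3  →  {$r0:0, $r1:65528, $r2:7, $r3:7, $r4:10, $r5:7}
[3] beq  $r5, $r3, L7  →  {$r0:0, $r1:65528, $r2:7, $r3:7, $r4:10, $r5:7}  ⟨branch taken⟩
[4] sub  $r3, $r5, $r5  →  {$r0:0, $r1:65528, $r2:7, $r3:0, $r4:10, $r5:7}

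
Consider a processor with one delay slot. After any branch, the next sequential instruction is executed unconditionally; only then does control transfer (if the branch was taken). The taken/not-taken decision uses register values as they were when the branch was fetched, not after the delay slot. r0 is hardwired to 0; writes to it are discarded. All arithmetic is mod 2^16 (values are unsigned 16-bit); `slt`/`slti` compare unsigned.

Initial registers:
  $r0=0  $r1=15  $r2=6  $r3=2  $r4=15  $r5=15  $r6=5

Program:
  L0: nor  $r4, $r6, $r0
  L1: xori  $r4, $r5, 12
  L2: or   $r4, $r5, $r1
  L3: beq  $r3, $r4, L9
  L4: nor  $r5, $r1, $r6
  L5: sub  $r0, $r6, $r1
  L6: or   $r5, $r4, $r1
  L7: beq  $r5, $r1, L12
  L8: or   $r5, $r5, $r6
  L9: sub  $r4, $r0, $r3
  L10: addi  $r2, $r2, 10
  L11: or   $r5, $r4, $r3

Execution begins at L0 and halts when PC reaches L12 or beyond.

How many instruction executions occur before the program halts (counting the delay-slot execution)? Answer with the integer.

9

[0] nor  $r4, $r6, $r0  →  {$r0:0, $r1:15, $r2:6, $r3:2, $r4:65530, $r5:15, $r6:5}
[1] xori  $r4, $r5, 12  →  {$r0:0, $r1:15, $r2:6, $r3:2, $r4:3, $r5:15, $r6:5}
[2] or   $r4, $r5, $r1  →  {$r0:0, $r1:15, $r2:6, $r3:2, $r4:15, $r5:15, $r6:5}
[3] beq  $r3, $r4, L9  →  {$r0:0, $r1:15, $r2:6, $r3:2, $r4:15, $r5:15, $r6:5}  ⟨branch fallthrough⟩
[4] nor  $r5, $r1, $r6  →  {$r0:0, $r1:15, $r2:6, $r3:2, $r4:15, $r5:65520, $r6:5}
[5] sub  $r0, $r6, $r1  →  {$r0:0, $r1:15, $r2:6, $r3:2, $r4:15, $r5:65520, $r6:5}
[6] or   $r5, $r4, $r1  →  {$r0:0, $r1:15, $r2:6, $r3:2, $r4:15, $r5:15, $r6:5}
[7] beq  $r5, $r1, L12  →  {$r0:0, $r1:15, $r2:6, $r3:2, $r4:15, $r5:15, $r6:5}  ⟨branch taken⟩
[8] or   $r5, $r5, $r6  →  {$r0:0, $r1:15, $r2:6, $r3:2, $r4:15, $r5:15, $r6:5}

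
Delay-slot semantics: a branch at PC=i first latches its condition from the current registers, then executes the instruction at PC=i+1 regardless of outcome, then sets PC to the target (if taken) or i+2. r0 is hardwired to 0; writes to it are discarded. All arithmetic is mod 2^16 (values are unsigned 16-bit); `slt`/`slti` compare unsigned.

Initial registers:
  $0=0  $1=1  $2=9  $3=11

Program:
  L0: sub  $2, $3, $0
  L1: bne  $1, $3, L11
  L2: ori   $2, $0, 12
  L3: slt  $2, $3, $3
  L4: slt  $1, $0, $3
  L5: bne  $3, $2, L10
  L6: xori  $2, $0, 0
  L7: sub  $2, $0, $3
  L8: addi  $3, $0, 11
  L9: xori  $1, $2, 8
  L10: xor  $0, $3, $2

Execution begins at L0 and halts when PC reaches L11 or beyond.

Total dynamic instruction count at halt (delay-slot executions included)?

PC=0  sub  $2, $3, $0        | $0=0 $1=1 $2=11 $3=11
PC=1  bne  $1, $3, L11       | $0=0 $1=1 $2=11 $3=11  [TAKEN]
PC=2  ori   $2, $0, 12       | $0=0 $1=1 $2=12 $3=11

3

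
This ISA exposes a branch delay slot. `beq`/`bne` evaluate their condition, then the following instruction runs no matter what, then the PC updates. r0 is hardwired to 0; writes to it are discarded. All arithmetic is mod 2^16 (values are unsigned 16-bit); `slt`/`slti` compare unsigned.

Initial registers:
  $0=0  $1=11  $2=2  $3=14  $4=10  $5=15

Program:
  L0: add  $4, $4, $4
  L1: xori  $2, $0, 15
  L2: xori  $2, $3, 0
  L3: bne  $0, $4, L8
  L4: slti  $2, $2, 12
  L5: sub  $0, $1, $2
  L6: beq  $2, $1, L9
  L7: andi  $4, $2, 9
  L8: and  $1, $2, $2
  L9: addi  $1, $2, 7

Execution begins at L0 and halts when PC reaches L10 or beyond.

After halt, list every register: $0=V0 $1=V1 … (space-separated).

PC=0  add  $4, $4, $4        | $0=0 $1=11 $2=2 $3=14 $4=20 $5=15
PC=1  xori  $2, $0, 15       | $0=0 $1=11 $2=15 $3=14 $4=20 $5=15
PC=2  xori  $2, $3, 0        | $0=0 $1=11 $2=14 $3=14 $4=20 $5=15
PC=3  bne  $0, $4, L8        | $0=0 $1=11 $2=14 $3=14 $4=20 $5=15  [TAKEN]
PC=4  slti  $2, $2, 12       | $0=0 $1=11 $2=0 $3=14 $4=20 $5=15
PC=8  and  $1, $2, $2        | $0=0 $1=0 $2=0 $3=14 $4=20 $5=15
PC=9  addi  $1, $2, 7        | $0=0 $1=7 $2=0 $3=14 $4=20 $5=15

$0=0 $1=7 $2=0 $3=14 $4=20 $5=15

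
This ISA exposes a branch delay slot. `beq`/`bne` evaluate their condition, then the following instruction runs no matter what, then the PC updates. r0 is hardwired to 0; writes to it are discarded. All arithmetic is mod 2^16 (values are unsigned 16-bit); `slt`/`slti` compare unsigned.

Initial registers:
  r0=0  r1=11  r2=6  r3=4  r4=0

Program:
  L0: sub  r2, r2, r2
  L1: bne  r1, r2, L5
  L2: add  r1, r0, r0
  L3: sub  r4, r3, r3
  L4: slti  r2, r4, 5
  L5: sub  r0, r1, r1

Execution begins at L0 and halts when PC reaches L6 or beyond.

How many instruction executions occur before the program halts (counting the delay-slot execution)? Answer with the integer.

4

#0 sub  r2, r2, r2 ; 0/11/0/4/0
#1 bne  r1, r2, L5 ; 0/11/0/4/0 ; →target
#2 add  r1, r0, r0 ; 0/0/0/4/0
#5 sub  r0, r1, r1 ; 0/0/0/4/0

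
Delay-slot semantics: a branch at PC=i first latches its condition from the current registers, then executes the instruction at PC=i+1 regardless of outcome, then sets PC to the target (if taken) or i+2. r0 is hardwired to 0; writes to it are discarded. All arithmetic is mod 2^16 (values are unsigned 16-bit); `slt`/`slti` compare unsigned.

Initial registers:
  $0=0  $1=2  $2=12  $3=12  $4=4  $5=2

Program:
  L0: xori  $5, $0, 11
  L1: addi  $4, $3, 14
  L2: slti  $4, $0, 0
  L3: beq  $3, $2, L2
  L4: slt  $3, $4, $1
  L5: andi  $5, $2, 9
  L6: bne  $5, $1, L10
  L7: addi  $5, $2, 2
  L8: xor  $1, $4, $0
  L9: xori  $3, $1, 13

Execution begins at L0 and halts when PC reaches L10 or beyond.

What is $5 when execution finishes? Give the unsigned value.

PC=0  xori  $5, $0, 11       | $0=0 $1=2 $2=12 $3=12 $4=4 $5=11
PC=1  addi  $4, $3, 14       | $0=0 $1=2 $2=12 $3=12 $4=26 $5=11
PC=2  slti  $4, $0, 0        | $0=0 $1=2 $2=12 $3=12 $4=0 $5=11
PC=3  beq  $3, $2, L2        | $0=0 $1=2 $2=12 $3=12 $4=0 $5=11  [TAKEN]
PC=4  slt  $3, $4, $1        | $0=0 $1=2 $2=12 $3=1 $4=0 $5=11
PC=2  slti  $4, $0, 0        | $0=0 $1=2 $2=12 $3=1 $4=0 $5=11
PC=3  beq  $3, $2, L2        | $0=0 $1=2 $2=12 $3=1 $4=0 $5=11  [not taken]
PC=4  slt  $3, $4, $1        | $0=0 $1=2 $2=12 $3=1 $4=0 $5=11
PC=5  andi  $5, $2, 9        | $0=0 $1=2 $2=12 $3=1 $4=0 $5=8
PC=6  bne  $5, $1, L10       | $0=0 $1=2 $2=12 $3=1 $4=0 $5=8  [TAKEN]
PC=7  addi  $5, $2, 2        | $0=0 $1=2 $2=12 $3=1 $4=0 $5=14

14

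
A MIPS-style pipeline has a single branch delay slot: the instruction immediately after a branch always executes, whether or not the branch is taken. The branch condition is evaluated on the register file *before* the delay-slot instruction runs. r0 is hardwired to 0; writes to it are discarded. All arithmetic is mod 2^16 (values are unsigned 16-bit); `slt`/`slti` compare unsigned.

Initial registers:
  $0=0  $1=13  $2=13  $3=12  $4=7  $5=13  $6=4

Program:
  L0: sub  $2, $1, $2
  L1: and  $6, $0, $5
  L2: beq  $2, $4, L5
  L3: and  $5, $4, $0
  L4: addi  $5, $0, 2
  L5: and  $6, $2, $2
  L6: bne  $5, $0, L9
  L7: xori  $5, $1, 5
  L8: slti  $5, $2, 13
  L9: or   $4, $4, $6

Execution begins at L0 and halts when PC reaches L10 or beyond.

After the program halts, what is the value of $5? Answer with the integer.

8

#0 sub  $2, $1, $2 ; 0/13/0/12/7/13/4
#1 and  $6, $0, $5 ; 0/13/0/12/7/13/0
#2 beq  $2, $4, L5 ; 0/13/0/12/7/13/0 ; →fallthru
#3 and  $5, $4, $0 ; 0/13/0/12/7/0/0
#4 addi  $5, $0, 2 ; 0/13/0/12/7/2/0
#5 and  $6, $2, $2 ; 0/13/0/12/7/2/0
#6 bne  $5, $0, L9 ; 0/13/0/12/7/2/0 ; →target
#7 xori  $5, $1, 5 ; 0/13/0/12/7/8/0
#9 or   $4, $4, $6 ; 0/13/0/12/7/8/0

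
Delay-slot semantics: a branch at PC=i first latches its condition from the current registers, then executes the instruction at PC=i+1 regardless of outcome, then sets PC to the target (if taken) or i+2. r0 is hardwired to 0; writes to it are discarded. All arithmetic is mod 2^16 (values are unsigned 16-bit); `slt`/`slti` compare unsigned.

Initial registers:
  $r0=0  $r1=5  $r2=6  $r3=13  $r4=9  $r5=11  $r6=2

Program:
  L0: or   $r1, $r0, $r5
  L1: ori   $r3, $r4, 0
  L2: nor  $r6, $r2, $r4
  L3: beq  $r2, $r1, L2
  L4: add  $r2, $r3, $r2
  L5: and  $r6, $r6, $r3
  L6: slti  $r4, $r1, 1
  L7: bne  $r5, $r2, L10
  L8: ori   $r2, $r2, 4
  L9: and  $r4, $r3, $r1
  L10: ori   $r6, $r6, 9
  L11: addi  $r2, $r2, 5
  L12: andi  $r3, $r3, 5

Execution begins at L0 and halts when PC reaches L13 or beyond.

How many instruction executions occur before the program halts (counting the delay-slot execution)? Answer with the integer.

PC=0  or   $r1, $r0, $r5     | $r0=0 $r1=11 $r2=6 $r3=13 $r4=9 $r5=11 $r6=2
PC=1  ori   $r3, $r4, 0      | $r0=0 $r1=11 $r2=6 $r3=9 $r4=9 $r5=11 $r6=2
PC=2  nor  $r6, $r2, $r4     | $r0=0 $r1=11 $r2=6 $r3=9 $r4=9 $r5=11 $r6=65520
PC=3  beq  $r2, $r1, L2      | $r0=0 $r1=11 $r2=6 $r3=9 $r4=9 $r5=11 $r6=65520  [not taken]
PC=4  add  $r2, $r3, $r2     | $r0=0 $r1=11 $r2=15 $r3=9 $r4=9 $r5=11 $r6=65520
PC=5  and  $r6, $r6, $r3     | $r0=0 $r1=11 $r2=15 $r3=9 $r4=9 $r5=11 $r6=0
PC=6  slti  $r4, $r1, 1      | $r0=0 $r1=11 $r2=15 $r3=9 $r4=0 $r5=11 $r6=0
PC=7  bne  $r5, $r2, L10     | $r0=0 $r1=11 $r2=15 $r3=9 $r4=0 $r5=11 $r6=0  [TAKEN]
PC=8  ori   $r2, $r2, 4      | $r0=0 $r1=11 $r2=15 $r3=9 $r4=0 $r5=11 $r6=0
PC=10 ori   $r6, $r6, 9      | $r0=0 $r1=11 $r2=15 $r3=9 $r4=0 $r5=11 $r6=9
PC=11 addi  $r2, $r2, 5      | $r0=0 $r1=11 $r2=20 $r3=9 $r4=0 $r5=11 $r6=9
PC=12 andi  $r3, $r3, 5      | $r0=0 $r1=11 $r2=20 $r3=1 $r4=0 $r5=11 $r6=9

12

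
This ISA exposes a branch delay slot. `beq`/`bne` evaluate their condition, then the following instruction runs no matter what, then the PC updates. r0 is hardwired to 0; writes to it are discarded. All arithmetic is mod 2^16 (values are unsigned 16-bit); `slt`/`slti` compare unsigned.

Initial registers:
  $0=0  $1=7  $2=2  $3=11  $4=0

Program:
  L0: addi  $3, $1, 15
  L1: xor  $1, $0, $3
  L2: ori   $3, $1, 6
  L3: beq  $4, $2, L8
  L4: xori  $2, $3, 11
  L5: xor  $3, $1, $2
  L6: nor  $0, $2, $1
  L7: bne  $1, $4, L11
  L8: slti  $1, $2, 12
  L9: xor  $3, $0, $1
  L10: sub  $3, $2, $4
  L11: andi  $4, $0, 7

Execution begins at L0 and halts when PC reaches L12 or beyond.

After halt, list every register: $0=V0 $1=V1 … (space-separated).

  step pc=0: addi  $3, $1, 15  regs=(0,7,2,22,0)
  step pc=1: xor  $1, $0, $3  regs=(0,22,2,22,0)
  step pc=2: ori   $3, $1, 6  regs=(0,22,2,22,0)
  step pc=3: beq  $4, $2, L8  cond=F  regs=(0,22,2,22,0)
  step pc=4: xori  $2, $3, 11  regs=(0,22,29,22,0)
  step pc=5: xor  $3, $1, $2  regs=(0,22,29,11,0)
  step pc=6: nor  $0, $2, $1  regs=(0,22,29,11,0)
  step pc=7: bne  $1, $4, L11  cond=T  regs=(0,22,29,11,0)
  step pc=8: slti  $1, $2, 12  regs=(0,0,29,11,0)
  step pc=11: andi  $4, $0, 7  regs=(0,0,29,11,0)

$0=0 $1=0 $2=29 $3=11 $4=0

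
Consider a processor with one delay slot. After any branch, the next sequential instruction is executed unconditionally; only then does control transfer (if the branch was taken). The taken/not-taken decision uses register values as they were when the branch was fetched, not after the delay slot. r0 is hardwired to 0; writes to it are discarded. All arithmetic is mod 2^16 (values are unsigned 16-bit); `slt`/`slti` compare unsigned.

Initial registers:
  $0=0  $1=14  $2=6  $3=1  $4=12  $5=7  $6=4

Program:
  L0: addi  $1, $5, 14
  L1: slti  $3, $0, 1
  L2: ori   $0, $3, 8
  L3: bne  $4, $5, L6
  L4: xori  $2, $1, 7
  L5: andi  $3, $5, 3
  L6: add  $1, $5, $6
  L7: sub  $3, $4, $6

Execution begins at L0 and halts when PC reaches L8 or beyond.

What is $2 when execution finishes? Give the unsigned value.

18

[0] addi  $1, $5, 14  →  {$0:0, $1:21, $2:6, $3:1, $4:12, $5:7, $6:4}
[1] slti  $3, $0, 1  →  {$0:0, $1:21, $2:6, $3:1, $4:12, $5:7, $6:4}
[2] ori   $0, $3, 8  →  {$0:0, $1:21, $2:6, $3:1, $4:12, $5:7, $6:4}
[3] bne  $4, $5, L6  →  {$0:0, $1:21, $2:6, $3:1, $4:12, $5:7, $6:4}  ⟨branch taken⟩
[4] xori  $2, $1, 7  →  {$0:0, $1:21, $2:18, $3:1, $4:12, $5:7, $6:4}
[6] add  $1, $5, $6  →  {$0:0, $1:11, $2:18, $3:1, $4:12, $5:7, $6:4}
[7] sub  $3, $4, $6  →  {$0:0, $1:11, $2:18, $3:8, $4:12, $5:7, $6:4}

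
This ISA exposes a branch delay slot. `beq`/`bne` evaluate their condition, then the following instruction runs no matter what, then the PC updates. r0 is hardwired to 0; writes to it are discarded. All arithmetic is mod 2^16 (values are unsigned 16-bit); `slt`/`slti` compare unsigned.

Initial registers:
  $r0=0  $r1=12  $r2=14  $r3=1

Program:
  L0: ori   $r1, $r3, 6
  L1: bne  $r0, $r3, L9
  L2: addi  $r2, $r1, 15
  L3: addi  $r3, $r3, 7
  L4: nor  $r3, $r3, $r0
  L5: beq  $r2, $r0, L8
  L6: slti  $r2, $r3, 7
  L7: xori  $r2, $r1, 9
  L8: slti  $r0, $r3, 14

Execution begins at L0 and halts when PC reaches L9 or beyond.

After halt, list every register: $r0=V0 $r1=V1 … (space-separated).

PC=0  ori   $r1, $r3, 6      | $r0=0 $r1=7 $r2=14 $r3=1
PC=1  bne  $r0, $r3, L9      | $r0=0 $r1=7 $r2=14 $r3=1  [TAKEN]
PC=2  addi  $r2, $r1, 15     | $r0=0 $r1=7 $r2=22 $r3=1

$r0=0 $r1=7 $r2=22 $r3=1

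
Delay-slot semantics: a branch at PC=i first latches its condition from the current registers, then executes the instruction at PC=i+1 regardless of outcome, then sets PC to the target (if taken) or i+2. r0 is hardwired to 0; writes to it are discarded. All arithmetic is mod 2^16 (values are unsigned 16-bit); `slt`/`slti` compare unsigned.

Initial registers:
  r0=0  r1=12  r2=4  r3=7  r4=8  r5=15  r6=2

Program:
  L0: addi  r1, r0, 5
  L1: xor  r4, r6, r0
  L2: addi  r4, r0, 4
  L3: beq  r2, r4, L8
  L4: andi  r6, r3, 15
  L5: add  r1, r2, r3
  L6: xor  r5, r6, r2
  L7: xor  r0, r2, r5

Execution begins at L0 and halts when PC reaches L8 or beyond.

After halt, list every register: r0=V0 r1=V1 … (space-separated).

[0] addi  r1, r0, 5  →  {r0:0, r1:5, r2:4, r3:7, r4:8, r5:15, r6:2}
[1] xor  r4, r6, r0  →  {r0:0, r1:5, r2:4, r3:7, r4:2, r5:15, r6:2}
[2] addi  r4, r0, 4  →  {r0:0, r1:5, r2:4, r3:7, r4:4, r5:15, r6:2}
[3] beq  r2, r4, L8  →  {r0:0, r1:5, r2:4, r3:7, r4:4, r5:15, r6:2}  ⟨branch taken⟩
[4] andi  r6, r3, 15  →  {r0:0, r1:5, r2:4, r3:7, r4:4, r5:15, r6:7}

r0=0 r1=5 r2=4 r3=7 r4=4 r5=15 r6=7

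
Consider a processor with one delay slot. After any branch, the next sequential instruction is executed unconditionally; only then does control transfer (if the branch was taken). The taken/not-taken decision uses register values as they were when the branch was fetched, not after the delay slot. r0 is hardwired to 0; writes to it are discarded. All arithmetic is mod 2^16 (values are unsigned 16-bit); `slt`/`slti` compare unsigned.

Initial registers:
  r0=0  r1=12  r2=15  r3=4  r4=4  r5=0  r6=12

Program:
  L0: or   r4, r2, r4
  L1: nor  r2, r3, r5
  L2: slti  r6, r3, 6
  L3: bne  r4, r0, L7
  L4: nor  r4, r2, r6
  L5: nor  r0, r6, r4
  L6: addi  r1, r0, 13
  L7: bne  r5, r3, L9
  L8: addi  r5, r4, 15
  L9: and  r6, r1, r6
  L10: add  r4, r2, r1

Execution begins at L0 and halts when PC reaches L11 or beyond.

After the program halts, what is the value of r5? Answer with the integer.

19

#0 or   r4, r2, r4 ; 0/12/15/4/15/0/12
#1 nor  r2, r3, r5 ; 0/12/65531/4/15/0/12
#2 slti  r6, r3, 6 ; 0/12/65531/4/15/0/1
#3 bne  r4, r0, L7 ; 0/12/65531/4/15/0/1 ; →target
#4 nor  r4, r2, r6 ; 0/12/65531/4/4/0/1
#7 bne  r5, r3, L9 ; 0/12/65531/4/4/0/1 ; →target
#8 addi  r5, r4, 15 ; 0/12/65531/4/4/19/1
#9 and  r6, r1, r6 ; 0/12/65531/4/4/19/0
#10 add  r4, r2, r1 ; 0/12/65531/4/7/19/0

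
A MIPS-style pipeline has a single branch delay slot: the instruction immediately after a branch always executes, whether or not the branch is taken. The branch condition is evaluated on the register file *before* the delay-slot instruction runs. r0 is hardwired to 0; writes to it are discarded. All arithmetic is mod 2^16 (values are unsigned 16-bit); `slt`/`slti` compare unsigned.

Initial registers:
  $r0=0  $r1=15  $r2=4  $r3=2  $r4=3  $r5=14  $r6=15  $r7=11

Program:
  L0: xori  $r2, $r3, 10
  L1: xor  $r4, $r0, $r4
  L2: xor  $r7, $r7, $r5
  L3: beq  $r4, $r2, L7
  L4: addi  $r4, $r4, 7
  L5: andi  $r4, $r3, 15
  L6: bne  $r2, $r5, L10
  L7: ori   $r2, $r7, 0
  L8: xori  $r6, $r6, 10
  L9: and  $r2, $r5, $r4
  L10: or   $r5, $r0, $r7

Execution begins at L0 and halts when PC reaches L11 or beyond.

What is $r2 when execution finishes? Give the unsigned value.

5

PC=0  xori  $r2, $r3, 10     | $r0=0 $r1=15 $r2=8 $r3=2 $r4=3 $r5=14 $r6=15 $r7=11
PC=1  xor  $r4, $r0, $r4     | $r0=0 $r1=15 $r2=8 $r3=2 $r4=3 $r5=14 $r6=15 $r7=11
PC=2  xor  $r7, $r7, $r5     | $r0=0 $r1=15 $r2=8 $r3=2 $r4=3 $r5=14 $r6=15 $r7=5
PC=3  beq  $r4, $r2, L7      | $r0=0 $r1=15 $r2=8 $r3=2 $r4=3 $r5=14 $r6=15 $r7=5  [not taken]
PC=4  addi  $r4, $r4, 7      | $r0=0 $r1=15 $r2=8 $r3=2 $r4=10 $r5=14 $r6=15 $r7=5
PC=5  andi  $r4, $r3, 15     | $r0=0 $r1=15 $r2=8 $r3=2 $r4=2 $r5=14 $r6=15 $r7=5
PC=6  bne  $r2, $r5, L10     | $r0=0 $r1=15 $r2=8 $r3=2 $r4=2 $r5=14 $r6=15 $r7=5  [TAKEN]
PC=7  ori   $r2, $r7, 0      | $r0=0 $r1=15 $r2=5 $r3=2 $r4=2 $r5=14 $r6=15 $r7=5
PC=10 or   $r5, $r0, $r7     | $r0=0 $r1=15 $r2=5 $r3=2 $r4=2 $r5=5 $r6=15 $r7=5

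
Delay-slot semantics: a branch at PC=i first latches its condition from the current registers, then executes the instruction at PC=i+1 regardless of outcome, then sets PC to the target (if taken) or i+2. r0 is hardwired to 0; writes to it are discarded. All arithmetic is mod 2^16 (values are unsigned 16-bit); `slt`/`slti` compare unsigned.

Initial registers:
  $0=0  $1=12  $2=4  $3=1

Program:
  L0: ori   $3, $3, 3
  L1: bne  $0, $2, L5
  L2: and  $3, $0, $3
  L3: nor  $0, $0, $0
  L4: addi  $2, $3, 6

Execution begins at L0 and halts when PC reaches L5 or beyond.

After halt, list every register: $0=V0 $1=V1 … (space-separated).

  step pc=0: ori   $3, $3, 3  regs=(0,12,4,3)
  step pc=1: bne  $0, $2, L5  cond=T  regs=(0,12,4,3)
  step pc=2: and  $3, $0, $3  regs=(0,12,4,0)

$0=0 $1=12 $2=4 $3=0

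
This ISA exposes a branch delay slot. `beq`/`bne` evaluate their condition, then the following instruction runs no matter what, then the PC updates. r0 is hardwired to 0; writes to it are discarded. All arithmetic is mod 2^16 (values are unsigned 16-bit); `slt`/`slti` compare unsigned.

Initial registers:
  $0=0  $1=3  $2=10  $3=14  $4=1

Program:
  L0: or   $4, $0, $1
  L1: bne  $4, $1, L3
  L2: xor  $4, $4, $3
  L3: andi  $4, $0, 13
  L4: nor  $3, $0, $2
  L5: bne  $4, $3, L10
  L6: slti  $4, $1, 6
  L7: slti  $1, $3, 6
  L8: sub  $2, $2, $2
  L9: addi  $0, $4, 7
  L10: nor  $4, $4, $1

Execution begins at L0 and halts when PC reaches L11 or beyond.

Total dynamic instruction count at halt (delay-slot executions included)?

8

PC=0  or   $4, $0, $1        | $0=0 $1=3 $2=10 $3=14 $4=3
PC=1  bne  $4, $1, L3        | $0=0 $1=3 $2=10 $3=14 $4=3  [not taken]
PC=2  xor  $4, $4, $3        | $0=0 $1=3 $2=10 $3=14 $4=13
PC=3  andi  $4, $0, 13       | $0=0 $1=3 $2=10 $3=14 $4=0
PC=4  nor  $3, $0, $2        | $0=0 $1=3 $2=10 $3=65525 $4=0
PC=5  bne  $4, $3, L10       | $0=0 $1=3 $2=10 $3=65525 $4=0  [TAKEN]
PC=6  slti  $4, $1, 6        | $0=0 $1=3 $2=10 $3=65525 $4=1
PC=10 nor  $4, $4, $1        | $0=0 $1=3 $2=10 $3=65525 $4=65532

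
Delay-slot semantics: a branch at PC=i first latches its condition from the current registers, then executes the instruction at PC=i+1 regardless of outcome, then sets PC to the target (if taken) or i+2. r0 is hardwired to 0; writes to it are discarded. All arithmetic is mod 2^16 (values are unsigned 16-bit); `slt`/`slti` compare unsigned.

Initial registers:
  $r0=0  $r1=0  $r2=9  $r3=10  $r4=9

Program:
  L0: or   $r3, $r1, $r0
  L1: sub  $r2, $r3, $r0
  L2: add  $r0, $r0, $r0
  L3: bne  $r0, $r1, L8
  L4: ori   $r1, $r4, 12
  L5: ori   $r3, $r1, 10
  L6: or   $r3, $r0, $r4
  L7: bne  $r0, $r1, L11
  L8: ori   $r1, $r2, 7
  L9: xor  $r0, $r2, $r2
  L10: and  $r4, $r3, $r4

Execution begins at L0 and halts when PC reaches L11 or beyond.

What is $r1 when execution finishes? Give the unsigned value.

7

[0] or   $r3, $r1, $r0  →  {$r0:0, $r1:0, $r2:9, $r3:0, $r4:9}
[1] sub  $r2, $r3, $r0  →  {$r0:0, $r1:0, $r2:0, $r3:0, $r4:9}
[2] add  $r0, $r0, $r0  →  {$r0:0, $r1:0, $r2:0, $r3:0, $r4:9}
[3] bne  $r0, $r1, L8  →  {$r0:0, $r1:0, $r2:0, $r3:0, $r4:9}  ⟨branch fallthrough⟩
[4] ori   $r1, $r4, 12  →  {$r0:0, $r1:13, $r2:0, $r3:0, $r4:9}
[5] ori   $r3, $r1, 10  →  {$r0:0, $r1:13, $r2:0, $r3:15, $r4:9}
[6] or   $r3, $r0, $r4  →  {$r0:0, $r1:13, $r2:0, $r3:9, $r4:9}
[7] bne  $r0, $r1, L11  →  {$r0:0, $r1:13, $r2:0, $r3:9, $r4:9}  ⟨branch taken⟩
[8] ori   $r1, $r2, 7  →  {$r0:0, $r1:7, $r2:0, $r3:9, $r4:9}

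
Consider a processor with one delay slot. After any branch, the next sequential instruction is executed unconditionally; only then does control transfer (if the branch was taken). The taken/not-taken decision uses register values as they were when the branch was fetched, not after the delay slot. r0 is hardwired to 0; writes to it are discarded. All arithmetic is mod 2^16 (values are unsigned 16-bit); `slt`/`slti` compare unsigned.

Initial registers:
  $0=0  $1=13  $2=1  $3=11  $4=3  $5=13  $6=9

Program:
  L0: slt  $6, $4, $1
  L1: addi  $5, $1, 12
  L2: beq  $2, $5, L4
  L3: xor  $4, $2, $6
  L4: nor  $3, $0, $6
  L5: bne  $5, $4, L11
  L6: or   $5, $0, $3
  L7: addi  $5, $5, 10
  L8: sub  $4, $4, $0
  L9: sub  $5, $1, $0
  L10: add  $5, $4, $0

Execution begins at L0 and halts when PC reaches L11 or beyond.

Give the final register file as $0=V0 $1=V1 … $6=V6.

$0=0 $1=13 $2=1 $3=65534 $4=0 $5=65534 $6=1

  step pc=0: slt  $6, $4, $1  regs=(0,13,1,11,3,13,1)
  step pc=1: addi  $5, $1, 12  regs=(0,13,1,11,3,25,1)
  step pc=2: beq  $2, $5, L4  cond=F  regs=(0,13,1,11,3,25,1)
  step pc=3: xor  $4, $2, $6  regs=(0,13,1,11,0,25,1)
  step pc=4: nor  $3, $0, $6  regs=(0,13,1,65534,0,25,1)
  step pc=5: bne  $5, $4, L11  cond=T  regs=(0,13,1,65534,0,25,1)
  step pc=6: or   $5, $0, $3  regs=(0,13,1,65534,0,65534,1)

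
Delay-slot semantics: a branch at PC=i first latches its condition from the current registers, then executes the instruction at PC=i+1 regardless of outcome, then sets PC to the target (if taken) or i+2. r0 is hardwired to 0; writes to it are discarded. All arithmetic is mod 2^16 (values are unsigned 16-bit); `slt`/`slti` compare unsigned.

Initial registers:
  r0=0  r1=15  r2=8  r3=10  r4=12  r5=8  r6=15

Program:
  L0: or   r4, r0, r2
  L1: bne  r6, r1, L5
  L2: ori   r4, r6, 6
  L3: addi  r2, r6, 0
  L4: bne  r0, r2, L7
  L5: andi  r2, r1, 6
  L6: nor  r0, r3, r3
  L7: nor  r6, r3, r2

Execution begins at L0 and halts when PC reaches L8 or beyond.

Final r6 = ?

65521

#0 or   r4, r0, r2 ; 0/15/8/10/8/8/15
#1 bne  r6, r1, L5 ; 0/15/8/10/8/8/15 ; →fallthru
#2 ori   r4, r6, 6 ; 0/15/8/10/15/8/15
#3 addi  r2, r6, 0 ; 0/15/15/10/15/8/15
#4 bne  r0, r2, L7 ; 0/15/15/10/15/8/15 ; →target
#5 andi  r2, r1, 6 ; 0/15/6/10/15/8/15
#7 nor  r6, r3, r2 ; 0/15/6/10/15/8/65521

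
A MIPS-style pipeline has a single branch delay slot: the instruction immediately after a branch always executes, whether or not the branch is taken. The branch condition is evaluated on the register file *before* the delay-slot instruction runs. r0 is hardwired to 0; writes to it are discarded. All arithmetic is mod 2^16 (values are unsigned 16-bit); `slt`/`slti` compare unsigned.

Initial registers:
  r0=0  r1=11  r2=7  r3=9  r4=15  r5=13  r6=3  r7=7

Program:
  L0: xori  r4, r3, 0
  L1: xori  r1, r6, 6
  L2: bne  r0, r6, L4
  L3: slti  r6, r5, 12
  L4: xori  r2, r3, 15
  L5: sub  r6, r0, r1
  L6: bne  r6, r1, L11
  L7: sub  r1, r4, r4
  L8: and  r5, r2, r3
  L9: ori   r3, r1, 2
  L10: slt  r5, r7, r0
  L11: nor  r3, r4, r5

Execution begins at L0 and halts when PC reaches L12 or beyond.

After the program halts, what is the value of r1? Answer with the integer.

0

PC=0  xori  r4, r3, 0        | r0=0 r1=11 r2=7 r3=9 r4=9 r5=13 r6=3 r7=7
PC=1  xori  r1, r6, 6        | r0=0 r1=5 r2=7 r3=9 r4=9 r5=13 r6=3 r7=7
PC=2  bne  r0, r6, L4        | r0=0 r1=5 r2=7 r3=9 r4=9 r5=13 r6=3 r7=7  [TAKEN]
PC=3  slti  r6, r5, 12       | r0=0 r1=5 r2=7 r3=9 r4=9 r5=13 r6=0 r7=7
PC=4  xori  r2, r3, 15       | r0=0 r1=5 r2=6 r3=9 r4=9 r5=13 r6=0 r7=7
PC=5  sub  r6, r0, r1        | r0=0 r1=5 r2=6 r3=9 r4=9 r5=13 r6=65531 r7=7
PC=6  bne  r6, r1, L11       | r0=0 r1=5 r2=6 r3=9 r4=9 r5=13 r6=65531 r7=7  [TAKEN]
PC=7  sub  r1, r4, r4        | r0=0 r1=0 r2=6 r3=9 r4=9 r5=13 r6=65531 r7=7
PC=11 nor  r3, r4, r5        | r0=0 r1=0 r2=6 r3=65522 r4=9 r5=13 r6=65531 r7=7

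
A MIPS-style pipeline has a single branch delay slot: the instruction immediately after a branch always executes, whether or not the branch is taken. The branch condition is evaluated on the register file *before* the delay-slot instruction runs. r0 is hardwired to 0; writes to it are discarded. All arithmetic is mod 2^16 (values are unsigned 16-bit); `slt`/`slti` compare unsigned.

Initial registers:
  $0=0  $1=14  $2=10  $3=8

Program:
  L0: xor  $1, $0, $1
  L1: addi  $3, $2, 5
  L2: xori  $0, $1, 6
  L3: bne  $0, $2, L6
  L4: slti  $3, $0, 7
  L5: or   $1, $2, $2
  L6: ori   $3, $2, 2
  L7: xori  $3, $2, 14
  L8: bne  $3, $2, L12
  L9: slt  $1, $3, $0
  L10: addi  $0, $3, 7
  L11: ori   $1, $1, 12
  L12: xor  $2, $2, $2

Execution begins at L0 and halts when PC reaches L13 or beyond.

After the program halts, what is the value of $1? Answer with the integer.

#0 xor  $1, $0, $1 ; 0/14/10/8
#1 addi  $3, $2, 5 ; 0/14/10/15
#2 xori  $0, $1, 6 ; 0/14/10/15
#3 bne  $0, $2, L6 ; 0/14/10/15 ; →target
#4 slti  $3, $0, 7 ; 0/14/10/1
#6 ori   $3, $2, 2 ; 0/14/10/10
#7 xori  $3, $2, 14 ; 0/14/10/4
#8 bne  $3, $2, L12 ; 0/14/10/4 ; →target
#9 slt  $1, $3, $0 ; 0/0/10/4
#12 xor  $2, $2, $2 ; 0/0/0/4

0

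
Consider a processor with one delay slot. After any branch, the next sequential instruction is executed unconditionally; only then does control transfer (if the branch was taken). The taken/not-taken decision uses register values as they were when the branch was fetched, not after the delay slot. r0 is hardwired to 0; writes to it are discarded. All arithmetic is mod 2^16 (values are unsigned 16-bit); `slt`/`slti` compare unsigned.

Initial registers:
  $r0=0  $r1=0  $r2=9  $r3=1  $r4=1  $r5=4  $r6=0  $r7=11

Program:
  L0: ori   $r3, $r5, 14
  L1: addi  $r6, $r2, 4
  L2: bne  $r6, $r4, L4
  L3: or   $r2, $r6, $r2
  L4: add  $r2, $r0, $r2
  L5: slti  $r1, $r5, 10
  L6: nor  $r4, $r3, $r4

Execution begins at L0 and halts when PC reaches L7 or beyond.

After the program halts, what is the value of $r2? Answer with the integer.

13

[0] ori   $r3, $r5, 14  →  {$r0:0, $r1:0, $r2:9, $r3:14, $r4:1, $r5:4, $r6:0, $r7:11}
[1] addi  $r6, $r2, 4  →  {$r0:0, $r1:0, $r2:9, $r3:14, $r4:1, $r5:4, $r6:13, $r7:11}
[2] bne  $r6, $r4, L4  →  {$r0:0, $r1:0, $r2:9, $r3:14, $r4:1, $r5:4, $r6:13, $r7:11}  ⟨branch taken⟩
[3] or   $r2, $r6, $r2  →  {$r0:0, $r1:0, $r2:13, $r3:14, $r4:1, $r5:4, $r6:13, $r7:11}
[4] add  $r2, $r0, $r2  →  {$r0:0, $r1:0, $r2:13, $r3:14, $r4:1, $r5:4, $r6:13, $r7:11}
[5] slti  $r1, $r5, 10  →  {$r0:0, $r1:1, $r2:13, $r3:14, $r4:1, $r5:4, $r6:13, $r7:11}
[6] nor  $r4, $r3, $r4  →  {$r0:0, $r1:1, $r2:13, $r3:14, $r4:65520, $r5:4, $r6:13, $r7:11}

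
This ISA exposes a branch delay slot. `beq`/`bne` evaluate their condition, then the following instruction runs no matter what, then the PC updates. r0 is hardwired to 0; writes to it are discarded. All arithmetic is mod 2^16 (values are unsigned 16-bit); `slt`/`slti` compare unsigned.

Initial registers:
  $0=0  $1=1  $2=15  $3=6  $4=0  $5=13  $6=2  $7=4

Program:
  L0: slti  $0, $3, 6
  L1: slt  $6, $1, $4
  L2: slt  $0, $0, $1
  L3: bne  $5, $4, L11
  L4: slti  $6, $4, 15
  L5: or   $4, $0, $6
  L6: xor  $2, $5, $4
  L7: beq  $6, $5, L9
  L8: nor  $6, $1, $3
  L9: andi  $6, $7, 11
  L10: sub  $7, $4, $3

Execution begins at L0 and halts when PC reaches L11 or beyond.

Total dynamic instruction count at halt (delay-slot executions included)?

5

  step pc=0: slti  $0, $3, 6  regs=(0,1,15,6,0,13,2,4)
  step pc=1: slt  $6, $1, $4  regs=(0,1,15,6,0,13,0,4)
  step pc=2: slt  $0, $0, $1  regs=(0,1,15,6,0,13,0,4)
  step pc=3: bne  $5, $4, L11  cond=T  regs=(0,1,15,6,0,13,0,4)
  step pc=4: slti  $6, $4, 15  regs=(0,1,15,6,0,13,1,4)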